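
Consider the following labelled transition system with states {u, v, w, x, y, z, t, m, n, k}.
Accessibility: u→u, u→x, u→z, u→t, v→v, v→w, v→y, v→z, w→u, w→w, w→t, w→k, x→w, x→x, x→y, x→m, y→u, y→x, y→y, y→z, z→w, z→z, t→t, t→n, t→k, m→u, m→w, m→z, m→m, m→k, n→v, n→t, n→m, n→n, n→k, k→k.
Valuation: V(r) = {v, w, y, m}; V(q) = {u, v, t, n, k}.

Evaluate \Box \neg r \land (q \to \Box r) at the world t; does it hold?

No

At t: \Box \neg r is true, q \to \Box r is false, so \Box \neg r \land (q \to \Box r) is false.
  At t: \Box \neg r requires \neg r at every successor {t, n, k}.
    At t: \neg r is true.
    At n: \neg r is true.
    At k: \neg r is true.
  So \Box \neg r is true at t.
  At t: q is true, \Box r is false, so q \to \Box r is false.
    At t: \Box r requires r at every successor {t, n, k}.
      r fails at t, so \Box r is false at t.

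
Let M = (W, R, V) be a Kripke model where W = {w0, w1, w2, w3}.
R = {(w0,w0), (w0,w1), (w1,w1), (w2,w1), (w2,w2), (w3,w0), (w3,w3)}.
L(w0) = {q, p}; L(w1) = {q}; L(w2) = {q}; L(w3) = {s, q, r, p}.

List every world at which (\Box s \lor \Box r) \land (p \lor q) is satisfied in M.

Let φ = (\Box s \lor \Box r) \land (p \lor q). Evaluate φ at each world:
  w0 (successors {w0, w1}): φ is false.
  w1 (successors {w1}): φ is false.
  w2 (successors {w1, w2}): φ is false.
  w3 (successors {w0, w3}): φ is false.
For instance, at w3:
  At w3: \Box s \lor \Box r is false, p \lor q is true, so (\Box s \lor \Box r) \land (p \lor q) is false.
    At w3: \Box s is false, \Box r is false, so \Box s \lor \Box r is false.
      At w3: \Box s requires s at every successor {w0, w3}.
        s fails at w0, so \Box s is false at w3.
      At w3: \Box r requires r at every successor {w0, w3}.
        r fails at w0, so \Box r is false at w3.
Satisfying worlds: none.

none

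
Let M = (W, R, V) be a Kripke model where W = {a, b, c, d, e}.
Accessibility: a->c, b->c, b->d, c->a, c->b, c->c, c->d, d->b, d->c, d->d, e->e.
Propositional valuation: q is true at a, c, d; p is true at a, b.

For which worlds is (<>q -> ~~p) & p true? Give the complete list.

a, b

Recall that <>ψ holds at a world iff ψ holds at some accessible world.
Let φ = (<>q -> ~~p) & p. Evaluate φ at each world:
  a (successors {c}): φ is true.
  b (successors {c, d}): φ is true.
  c (successors {a, b, c, d}): φ is false.
  d (successors {b, c, d}): φ is false.
  e (successors {e}): φ is false.
For instance, at c:
  At c: <>q -> ~~p is false, p is false, so (<>q -> ~~p) & p is false.
    At c: <>q is true, ~~p is false, so <>q -> ~~p is false.
      At c: <>q requires q at some successor in {a, b, c, d}.
        q holds at a, so <>q is true at c.
Satisfying worlds: {a, b}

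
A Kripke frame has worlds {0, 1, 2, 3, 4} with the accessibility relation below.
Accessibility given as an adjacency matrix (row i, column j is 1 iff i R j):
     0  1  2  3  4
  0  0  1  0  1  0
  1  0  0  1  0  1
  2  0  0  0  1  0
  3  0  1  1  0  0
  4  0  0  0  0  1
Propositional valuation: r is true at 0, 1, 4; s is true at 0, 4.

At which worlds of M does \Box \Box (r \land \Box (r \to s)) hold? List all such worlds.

Let φ = \Box \Box (r \land \Box (r \to s)). Evaluate φ at each world:
  0 (successors {1, 3}): φ is false.
  1 (successors {2, 4}): φ is false.
  2 (successors {3}): φ is false.
  3 (successors {1, 2}): φ is false.
  4 (successors {4}): φ is true.
For instance, at 0:
  At 0: \Box \Box (r \land \Box (r \to s)) requires \Box (r \land \Box (r \to s)) at every successor {1, 3}.
    \Box (r \land \Box (r \to s)) fails at 1, so \Box \Box (r \land \Box (r \to s)) is false at 0.
      At 1: \Box (r \land \Box (r \to s)) requires r \land \Box (r \to s) at every successor {2, 4}.
        r \land \Box (r \to s) fails at 2, so \Box (r \land \Box (r \to s)) is false at 1.
Satisfying worlds: {4}

4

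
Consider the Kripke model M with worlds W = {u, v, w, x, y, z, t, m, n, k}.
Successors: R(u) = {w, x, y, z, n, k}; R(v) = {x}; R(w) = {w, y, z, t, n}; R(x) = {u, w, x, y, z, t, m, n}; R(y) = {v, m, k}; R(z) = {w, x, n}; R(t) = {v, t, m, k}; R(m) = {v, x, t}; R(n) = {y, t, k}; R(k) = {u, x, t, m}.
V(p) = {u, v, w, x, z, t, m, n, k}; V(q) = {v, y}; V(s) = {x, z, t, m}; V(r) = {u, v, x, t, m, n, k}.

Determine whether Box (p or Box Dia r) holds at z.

Yes

Recall that Box ψ holds at a world iff ψ holds at every accessible world, and Dia ψ holds iff ψ holds at some accessible world.
At z: Box (p or Box Dia r) requires p or Box Dia r at every successor {w, x, n}.
    At w: p is true, Box Dia r is true, so p or Box Dia r is true.
      At w: Box Dia r requires Dia r at every successor {w, y, z, t, n}.
        At w: Dia r is true.
        At y: Dia r is true.
        At z: Dia r is true.
        At t: Dia r is true.
        At n: Dia r is true.
      So Box Dia r is true at w.
    At x: p is true, Box Dia r is true, so p or Box Dia r is true.
      At x: Box Dia r requires Dia r at every successor {u, w, x, y, z, t, m, n}.
        At u: Dia r is true.
        At w: Dia r is true.
        At x: Dia r is true.
        At y: Dia r is true.
        At z: Dia r is true.
        At t: Dia r is true.
        At m: Dia r is true.
        At n: Dia r is true.
      So Box Dia r is true at x.
    At n: p is true, Box Dia r is true, so p or Box Dia r is true.
      At n: Box Dia r requires Dia r at every successor {y, t, k}.
        At y: Dia r is true.
        At t: Dia r is true.
        At k: Dia r is true.
      So Box Dia r is true at n.
So Box (p or Box Dia r) is true at z.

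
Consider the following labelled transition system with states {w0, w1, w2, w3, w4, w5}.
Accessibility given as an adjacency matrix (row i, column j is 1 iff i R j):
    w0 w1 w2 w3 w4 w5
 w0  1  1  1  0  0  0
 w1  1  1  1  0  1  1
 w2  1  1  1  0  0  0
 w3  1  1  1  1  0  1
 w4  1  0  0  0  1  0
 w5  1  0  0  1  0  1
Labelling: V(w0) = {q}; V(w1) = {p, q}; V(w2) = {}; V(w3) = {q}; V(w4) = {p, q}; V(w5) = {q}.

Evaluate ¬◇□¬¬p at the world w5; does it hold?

Yes

At w5: ◇□¬¬p is false, so ¬◇□¬¬p is true.
  At w5: ◇□¬¬p requires □¬¬p at some successor in {w0, w3, w5}.
    At w0: □¬¬p is false.
    At w3: □¬¬p is false.
    At w5: □¬¬p is false.
  So ◇□¬¬p is false at w5.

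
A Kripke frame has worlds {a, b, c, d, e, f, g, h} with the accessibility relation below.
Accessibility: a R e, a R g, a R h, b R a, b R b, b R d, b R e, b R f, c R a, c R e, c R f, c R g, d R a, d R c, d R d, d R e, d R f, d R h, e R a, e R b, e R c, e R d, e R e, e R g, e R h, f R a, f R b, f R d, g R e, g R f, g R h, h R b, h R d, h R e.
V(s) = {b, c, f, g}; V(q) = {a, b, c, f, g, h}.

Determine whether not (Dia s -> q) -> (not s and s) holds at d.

Recall that Dia ψ holds at a world iff ψ holds at some accessible world.
At d: not (Dia s -> q) is true, not s and s is false, so not (Dia s -> q) -> (not s and s) is false.
  At d: Dia s -> q is false, so not (Dia s -> q) is true.
    At d: Dia s is true, q is false, so Dia s -> q is false.
      At d: Dia s requires s at some successor in {a, c, d, e, f, h}.
        s holds at c, so Dia s is true at d.

No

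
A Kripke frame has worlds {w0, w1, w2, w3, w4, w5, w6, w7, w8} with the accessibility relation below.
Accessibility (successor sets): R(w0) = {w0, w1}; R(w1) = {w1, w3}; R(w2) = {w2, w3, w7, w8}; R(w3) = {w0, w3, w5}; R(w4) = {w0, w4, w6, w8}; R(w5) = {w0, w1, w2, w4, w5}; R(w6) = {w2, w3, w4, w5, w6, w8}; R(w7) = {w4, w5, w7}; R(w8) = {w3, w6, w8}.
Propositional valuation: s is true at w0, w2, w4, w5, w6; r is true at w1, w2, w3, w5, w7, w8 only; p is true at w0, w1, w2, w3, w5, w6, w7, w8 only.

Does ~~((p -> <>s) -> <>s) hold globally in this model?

Yes

Recall that <>ψ holds at a world iff ψ holds at some accessible world.
Let φ = ~~((p -> <>s) -> <>s). Evaluate φ at each world:
  w0 (successors {w0, w1}): φ is true.
  w1 (successors {w1, w3}): φ is true.
  w2 (successors {w2, w3, w7, w8}): φ is true.
  w3 (successors {w0, w3, w5}): φ is true.
  w4 (successors {w0, w4, w6, w8}): φ is true.
  w5 (successors {w0, w1, w2, w4, w5}): φ is true.
  w6 (successors {w2, w3, w4, w5, w6, w8}): φ is true.
  w7 (successors {w4, w5, w7}): φ is true.
  w8 (successors {w3, w6, w8}): φ is true.
For instance, at w8:
  At w8: ~((p -> <>s) -> <>s) is false, so ~~((p -> <>s) -> <>s) is true.
    At w8: (p -> <>s) -> <>s is true, so ~((p -> <>s) -> <>s) is false.
      At w8: p -> <>s is true, <>s is true, so (p -> <>s) -> <>s is true.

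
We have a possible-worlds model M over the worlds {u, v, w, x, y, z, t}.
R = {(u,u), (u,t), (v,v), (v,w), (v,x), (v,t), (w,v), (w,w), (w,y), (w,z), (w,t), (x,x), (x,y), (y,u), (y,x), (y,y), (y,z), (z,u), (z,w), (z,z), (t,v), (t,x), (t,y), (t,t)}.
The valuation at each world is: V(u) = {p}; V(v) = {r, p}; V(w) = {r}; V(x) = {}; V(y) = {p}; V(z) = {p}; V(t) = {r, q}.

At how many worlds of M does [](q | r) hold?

Let φ = [](q | r). Evaluate φ at each world:
  u (successors {u, t}): φ is false.
  v (successors {v, w, x, t}): φ is false.
  w (successors {v, w, y, z, t}): φ is false.
  x (successors {x, y}): φ is false.
  y (successors {u, x, y, z}): φ is false.
  z (successors {u, w, z}): φ is false.
  t (successors {v, x, y, t}): φ is false.
For instance, at x:
  At x: [](q | r) requires q | r at every successor {x, y}.
    q | r fails at x, so [](q | r) is false at x.
Satisfying worlds: none.

0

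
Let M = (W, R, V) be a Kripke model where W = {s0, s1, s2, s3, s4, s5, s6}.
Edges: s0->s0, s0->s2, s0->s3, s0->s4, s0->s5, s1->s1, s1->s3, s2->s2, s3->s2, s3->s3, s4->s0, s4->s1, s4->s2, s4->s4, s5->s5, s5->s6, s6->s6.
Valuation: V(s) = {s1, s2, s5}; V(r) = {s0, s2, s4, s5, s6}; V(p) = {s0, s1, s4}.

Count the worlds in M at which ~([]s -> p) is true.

1

Let φ = ~([]s -> p). Evaluate φ at each world:
  s0 (successors {s0, s2, s3, s4, s5}): φ is false.
  s1 (successors {s1, s3}): φ is false.
  s2 (successors {s2}): φ is true.
  s3 (successors {s2, s3}): φ is false.
  s4 (successors {s0, s1, s2, s4}): φ is false.
  s5 (successors {s5, s6}): φ is false.
  s6 (successors {s6}): φ is false.
For instance, at s3:
  At s3: []s -> p is true, so ~([]s -> p) is false.
    At s3: []s is false, p is false, so []s -> p is true.
      At s3: []s requires s at every successor {s2, s3}.
        s fails at s3, so []s is false at s3.
Satisfying worlds: {s2}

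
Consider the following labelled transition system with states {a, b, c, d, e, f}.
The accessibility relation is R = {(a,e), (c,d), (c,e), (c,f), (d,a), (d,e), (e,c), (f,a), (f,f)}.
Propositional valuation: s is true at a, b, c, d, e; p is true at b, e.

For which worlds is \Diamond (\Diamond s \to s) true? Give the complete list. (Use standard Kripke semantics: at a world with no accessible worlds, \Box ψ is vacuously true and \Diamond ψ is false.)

Let φ = \Diamond (\Diamond s \to s). Evaluate φ at each world:
  a (successors {e}): φ is true.
  b (successors ∅): φ is false.
  c (successors {d, e, f}): φ is true.
  d (successors {a, e}): φ is true.
  e (successors {c}): φ is true.
  f (successors {a, f}): φ is true.
For instance, at f:
  At f: \Diamond (\Diamond s \to s) requires \Diamond s \to s at some successor in {a, f}.
    \Diamond s \to s holds at a, so \Diamond (\Diamond s \to s) is true at f.
      At a: \Diamond s is true, s is true, so \Diamond s \to s is true.
Satisfying worlds: {a, c, d, e, f}

a, c, d, e, f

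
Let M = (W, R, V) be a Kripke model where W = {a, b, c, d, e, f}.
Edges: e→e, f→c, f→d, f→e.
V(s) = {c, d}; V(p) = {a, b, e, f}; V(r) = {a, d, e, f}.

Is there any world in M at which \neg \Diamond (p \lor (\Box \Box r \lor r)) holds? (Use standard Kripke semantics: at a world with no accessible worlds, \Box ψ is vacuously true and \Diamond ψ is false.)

Yes

Recall that \Box ψ holds at a world iff ψ holds at every accessible world, and \Diamond ψ holds iff ψ holds at some accessible world.
Let φ = \neg \Diamond (p \lor (\Box \Box r \lor r)). Evaluate φ at each world:
  a (successors ∅): φ is true.
  b (successors ∅): φ is true.
  c (successors ∅): φ is true.
  d (successors ∅): φ is true.
  e (successors {e}): φ is false.
  f (successors {c, d, e}): φ is false.
Detail at a (witness):
  At a: \Diamond (p \lor (\Box \Box r \lor r)) is false, so \neg \Diamond (p \lor (\Box \Box r \lor r)) is true.
    At a: no accessible worlds, so \Diamond (p \lor (\Box \Box r \lor r)) is false.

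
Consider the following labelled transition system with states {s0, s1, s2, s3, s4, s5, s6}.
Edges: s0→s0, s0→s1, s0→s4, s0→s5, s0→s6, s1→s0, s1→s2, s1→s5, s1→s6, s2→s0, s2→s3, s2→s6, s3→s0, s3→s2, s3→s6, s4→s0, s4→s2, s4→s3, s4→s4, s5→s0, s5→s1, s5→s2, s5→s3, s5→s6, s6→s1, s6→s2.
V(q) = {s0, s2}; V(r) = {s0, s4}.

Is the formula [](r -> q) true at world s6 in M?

At s6: [](r -> q) requires r -> q at every successor {s1, s2}.
  At s1: r -> q is true.
  At s2: r -> q is true.
So [](r -> q) is true at s6.

Yes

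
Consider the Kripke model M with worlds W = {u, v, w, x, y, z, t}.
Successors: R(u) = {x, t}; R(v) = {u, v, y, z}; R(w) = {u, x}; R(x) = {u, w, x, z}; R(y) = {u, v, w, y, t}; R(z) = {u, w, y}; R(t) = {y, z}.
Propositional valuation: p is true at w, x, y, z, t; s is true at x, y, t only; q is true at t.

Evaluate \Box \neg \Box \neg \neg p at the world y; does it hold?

At y: \Box \neg \Box \neg \neg p requires \neg \Box \neg \neg p at every successor {u, v, w, y, t}.
  \neg \Box \neg \neg p fails at u, so \Box \neg \Box \neg \neg p is false at y.
    At u: \Box \neg \neg p is true, so \neg \Box \neg \neg p is false.
      At u: \Box \neg \neg p requires \neg \neg p at every successor {x, t}.
        At x: \neg \neg p is true.
        At t: \neg \neg p is true.
      So \Box \neg \neg p is true at u.

No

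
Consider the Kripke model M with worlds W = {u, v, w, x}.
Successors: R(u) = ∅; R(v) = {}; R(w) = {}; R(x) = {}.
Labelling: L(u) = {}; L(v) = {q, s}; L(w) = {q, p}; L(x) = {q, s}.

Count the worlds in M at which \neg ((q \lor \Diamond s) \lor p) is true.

Let φ = \neg ((q \lor \Diamond s) \lor p). Evaluate φ at each world:
  u (successors ∅): φ is true.
  v (successors ∅): φ is false.
  w (successors ∅): φ is false.
  x (successors ∅): φ is false.
For instance, at w:
  At w: (q \lor \Diamond s) \lor p is true, so \neg ((q \lor \Diamond s) \lor p) is false.
    At w: q \lor \Diamond s is true, p is true, so (q \lor \Diamond s) \lor p is true.
      At w: q is true, \Diamond s is false, so q \lor \Diamond s is true.
Satisfying worlds: {u}

1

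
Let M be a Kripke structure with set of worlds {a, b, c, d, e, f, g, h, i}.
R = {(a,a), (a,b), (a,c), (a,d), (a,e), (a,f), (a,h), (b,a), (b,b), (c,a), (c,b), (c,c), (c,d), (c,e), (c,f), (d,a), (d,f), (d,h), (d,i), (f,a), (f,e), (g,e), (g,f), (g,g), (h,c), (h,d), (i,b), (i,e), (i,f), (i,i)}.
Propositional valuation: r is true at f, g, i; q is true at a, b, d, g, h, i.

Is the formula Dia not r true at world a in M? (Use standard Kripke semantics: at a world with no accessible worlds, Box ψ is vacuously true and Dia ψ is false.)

Yes

Recall that Dia ψ holds at a world iff ψ holds at some accessible world.
At a: Dia not r requires not r at some successor in {a, b, c, d, e, f, h}.
  not r holds at a, so Dia not r is true at a.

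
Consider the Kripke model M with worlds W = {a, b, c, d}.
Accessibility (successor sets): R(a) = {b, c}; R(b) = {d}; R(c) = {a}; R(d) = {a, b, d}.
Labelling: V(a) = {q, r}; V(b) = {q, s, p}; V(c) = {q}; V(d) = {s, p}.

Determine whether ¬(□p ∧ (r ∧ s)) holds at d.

Yes

At d: □p ∧ (r ∧ s) is false, so ¬(□p ∧ (r ∧ s)) is true.
  At d: □p is false, r ∧ s is false, so □p ∧ (r ∧ s) is false.
    At d: □p requires p at every successor {a, b, d}.
      p fails at a, so □p is false at d.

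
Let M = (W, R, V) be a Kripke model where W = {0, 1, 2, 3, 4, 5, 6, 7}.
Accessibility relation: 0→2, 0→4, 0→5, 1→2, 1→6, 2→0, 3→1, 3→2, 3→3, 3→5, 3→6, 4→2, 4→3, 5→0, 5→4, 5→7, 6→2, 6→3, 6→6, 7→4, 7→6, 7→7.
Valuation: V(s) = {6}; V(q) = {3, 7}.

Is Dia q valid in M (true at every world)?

No

Recall that Dia ψ holds at a world iff ψ holds at some accessible world.
Let φ = Dia q. Evaluate φ at each world:
  0 (successors {2, 4, 5}): φ is false.
  1 (successors {2, 6}): φ is false.
  2 (successors {0}): φ is false.
  3 (successors {1, 2, 3, 5, 6}): φ is true.
  4 (successors {2, 3}): φ is true.
  5 (successors {0, 4, 7}): φ is true.
  6 (successors {2, 3, 6}): φ is true.
  7 (successors {4, 6, 7}): φ is true.
Detail at 0 (counterexample):
  At 0: Dia q requires q at some successor in {2, 4, 5}.
    At 2: q is false.
    At 4: q is false.
    At 5: q is false.
  So Dia q is false at 0.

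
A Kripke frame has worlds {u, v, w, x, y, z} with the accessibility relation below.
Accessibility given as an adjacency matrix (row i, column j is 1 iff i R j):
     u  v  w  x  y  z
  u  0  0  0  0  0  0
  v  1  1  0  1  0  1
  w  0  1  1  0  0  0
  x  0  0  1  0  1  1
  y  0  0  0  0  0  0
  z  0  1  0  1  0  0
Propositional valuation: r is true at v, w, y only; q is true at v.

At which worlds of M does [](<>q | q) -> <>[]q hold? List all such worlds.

Let φ = [](<>q | q) -> <>[]q. Evaluate φ at each world:
  u (successors ∅): φ is false.
  v (successors {u, v, x, z}): φ is true.
  w (successors {v, w}): φ is false.
  x (successors {w, y, z}): φ is true.
  y (successors ∅): φ is false.
  z (successors {v, x}): φ is true.
For instance, at z:
  At z: [](<>q | q) is false, <>[]q is false, so [](<>q | q) -> <>[]q is true.
    At z: [](<>q | q) requires <>q | q at every successor {v, x}.
      <>q | q fails at x, so [](<>q | q) is false at z.
    At z: <>[]q requires []q at some successor in {v, x}.
      At v: []q is false.
      At x: []q is false.
    So <>[]q is false at z.
Satisfying worlds: {v, x, z}

v, x, z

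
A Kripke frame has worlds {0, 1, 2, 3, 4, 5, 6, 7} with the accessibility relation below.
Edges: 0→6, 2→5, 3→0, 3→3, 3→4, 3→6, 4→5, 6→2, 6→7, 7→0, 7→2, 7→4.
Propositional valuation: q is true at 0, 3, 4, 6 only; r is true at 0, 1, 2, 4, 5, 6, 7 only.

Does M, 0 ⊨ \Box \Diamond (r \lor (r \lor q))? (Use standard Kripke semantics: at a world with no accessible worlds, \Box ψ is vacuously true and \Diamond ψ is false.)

Yes

Recall that \Box ψ holds at a world iff ψ holds at every accessible world, and \Diamond ψ holds iff ψ holds at some accessible world.
At 0: \Box \Diamond (r \lor (r \lor q)) requires \Diamond (r \lor (r \lor q)) at every successor {6}.
    At 6: \Diamond (r \lor (r \lor q)) requires r \lor (r \lor q) at some successor in {2, 7}.
      r \lor (r \lor q) holds at 2, so \Diamond (r \lor (r \lor q)) is true at 6.
So \Box \Diamond (r \lor (r \lor q)) is true at 0.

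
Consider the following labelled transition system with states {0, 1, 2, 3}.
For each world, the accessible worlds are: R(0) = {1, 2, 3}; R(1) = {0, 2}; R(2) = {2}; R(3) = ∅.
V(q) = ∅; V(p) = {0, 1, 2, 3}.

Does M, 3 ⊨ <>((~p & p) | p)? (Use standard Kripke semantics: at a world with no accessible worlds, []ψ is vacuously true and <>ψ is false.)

No

At 3: no accessible worlds, so <>((~p & p) | p) is false.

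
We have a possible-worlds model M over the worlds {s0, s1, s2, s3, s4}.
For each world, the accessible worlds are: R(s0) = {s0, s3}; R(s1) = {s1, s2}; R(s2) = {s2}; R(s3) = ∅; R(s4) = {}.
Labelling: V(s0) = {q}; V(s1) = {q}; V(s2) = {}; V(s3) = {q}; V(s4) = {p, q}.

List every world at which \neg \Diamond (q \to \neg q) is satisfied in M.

Let φ = \neg \Diamond (q \to \neg q). Evaluate φ at each world:
  s0 (successors {s0, s3}): φ is true.
  s1 (successors {s1, s2}): φ is false.
  s2 (successors {s2}): φ is false.
  s3 (successors ∅): φ is true.
  s4 (successors ∅): φ is true.
For instance, at s1:
  At s1: \Diamond (q \to \neg q) is true, so \neg \Diamond (q \to \neg q) is false.
    At s1: \Diamond (q \to \neg q) requires q \to \neg q at some successor in {s1, s2}.
      q \to \neg q holds at s2, so \Diamond (q \to \neg q) is true at s1.
Satisfying worlds: {s0, s3, s4}

s0, s3, s4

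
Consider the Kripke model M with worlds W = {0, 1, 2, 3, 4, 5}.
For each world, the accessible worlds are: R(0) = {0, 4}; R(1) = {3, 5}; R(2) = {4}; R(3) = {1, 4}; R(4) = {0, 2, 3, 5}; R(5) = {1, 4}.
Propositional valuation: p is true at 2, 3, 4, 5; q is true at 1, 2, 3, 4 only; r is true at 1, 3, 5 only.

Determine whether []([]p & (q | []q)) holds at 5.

No

Recall that []ψ holds at a world iff ψ holds at every accessible world, and <>ψ holds iff ψ holds at some accessible world.
At 5: []([]p & (q | []q)) requires []p & (q | []q) at every successor {1, 4}.
  []p & (q | []q) fails at 4, so []([]p & (q | []q)) is false at 5.
    At 4: []p is false, q | []q is true, so []p & (q | []q) is false.
      At 4: []p requires p at every successor {0, 2, 3, 5}.
        p fails at 0, so []p is false at 4.
      At 4: q is true, []q is false, so q | []q is true.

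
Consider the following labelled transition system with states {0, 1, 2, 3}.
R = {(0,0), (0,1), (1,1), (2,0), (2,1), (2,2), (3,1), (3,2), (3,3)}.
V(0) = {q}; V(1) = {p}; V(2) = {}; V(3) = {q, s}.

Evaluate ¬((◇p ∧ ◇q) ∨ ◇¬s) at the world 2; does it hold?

No

At 2: (◇p ∧ ◇q) ∨ ◇¬s is true, so ¬((◇p ∧ ◇q) ∨ ◇¬s) is false.
  At 2: ◇p ∧ ◇q is true, ◇¬s is true, so (◇p ∧ ◇q) ∨ ◇¬s is true.
    At 2: ◇p is true, ◇q is true, so ◇p ∧ ◇q is true.
      At 2: ◇p requires p at some successor in {0, 1, 2}.
        p holds at 1, so ◇p is true at 2.
      At 2: ◇q requires q at some successor in {0, 1, 2}.
        q holds at 0, so ◇q is true at 2.
    At 2: ◇¬s requires ¬s at some successor in {0, 1, 2}.
      ¬s holds at 0, so ◇¬s is true at 2.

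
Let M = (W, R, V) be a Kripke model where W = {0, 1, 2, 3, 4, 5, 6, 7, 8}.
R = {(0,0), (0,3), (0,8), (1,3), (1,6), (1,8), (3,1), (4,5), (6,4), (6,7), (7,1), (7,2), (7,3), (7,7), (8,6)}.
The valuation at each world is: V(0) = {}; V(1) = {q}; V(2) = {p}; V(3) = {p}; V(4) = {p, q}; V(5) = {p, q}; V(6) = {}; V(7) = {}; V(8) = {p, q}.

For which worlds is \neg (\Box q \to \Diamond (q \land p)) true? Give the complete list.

Let φ = \neg (\Box q \to \Diamond (q \land p)). Evaluate φ at each world:
  0 (successors {0, 3, 8}): φ is false.
  1 (successors {3, 6, 8}): φ is false.
  2 (successors ∅): φ is true.
  3 (successors {1}): φ is true.
  4 (successors {5}): φ is false.
  5 (successors ∅): φ is true.
  6 (successors {4, 7}): φ is false.
  7 (successors {1, 2, 3, 7}): φ is false.
  8 (successors {6}): φ is false.
For instance, at 8:
  At 8: \Box q \to \Diamond (q \land p) is true, so \neg (\Box q \to \Diamond (q \land p)) is false.
    At 8: \Box q is false, \Diamond (q \land p) is false, so \Box q \to \Diamond (q \land p) is true.
      At 8: \Box q requires q at every successor {6}.
        q fails at 6, so \Box q is false at 8.
      At 8: \Diamond (q \land p) requires q \land p at some successor in {6}.
        At 6: q \land p is false.
      So \Diamond (q \land p) is false at 8.
Satisfying worlds: {2, 3, 5}

2, 3, 5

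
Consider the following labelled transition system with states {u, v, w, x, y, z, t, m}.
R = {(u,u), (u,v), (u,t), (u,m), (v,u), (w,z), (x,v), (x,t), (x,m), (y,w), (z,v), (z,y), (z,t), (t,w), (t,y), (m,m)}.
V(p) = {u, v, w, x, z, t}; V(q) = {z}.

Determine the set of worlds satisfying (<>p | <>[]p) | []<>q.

Let φ = (<>p | <>[]p) | []<>q. Evaluate φ at each world:
  u (successors {u, v, t, m}): φ is true.
  v (successors {u}): φ is true.
  w (successors {z}): φ is true.
  x (successors {v, t, m}): φ is true.
  y (successors {w}): φ is true.
  z (successors {v, y, t}): φ is true.
  t (successors {w, y}): φ is true.
  m (successors {m}): φ is false.
For instance, at m:
  At m: <>p | <>[]p is false, []<>q is false, so (<>p | <>[]p) | []<>q is false.
    At m: <>p is false, <>[]p is false, so <>p | <>[]p is false.
      At m: <>p requires p at some successor in {m}.
        At m: p is false.
      So <>p is false at m.
      At m: <>[]p requires []p at some successor in {m}.
        At m: []p is false.
      So <>[]p is false at m.
    At m: []<>q requires <>q at every successor {m}.
      <>q fails at m, so []<>q is false at m.
Satisfying worlds: {u, v, w, x, y, z, t}

u, v, w, x, y, z, t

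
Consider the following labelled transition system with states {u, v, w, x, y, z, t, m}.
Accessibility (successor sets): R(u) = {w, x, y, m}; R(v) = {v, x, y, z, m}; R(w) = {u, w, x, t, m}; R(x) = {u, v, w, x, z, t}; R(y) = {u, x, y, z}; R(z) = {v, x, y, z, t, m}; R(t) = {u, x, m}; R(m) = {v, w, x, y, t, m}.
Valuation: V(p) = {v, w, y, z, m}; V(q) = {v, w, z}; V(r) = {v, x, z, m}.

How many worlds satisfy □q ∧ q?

0

Recall that □ψ holds at a world iff ψ holds at every accessible world, and ◇ψ holds iff ψ holds at some accessible world.
Let φ = □q ∧ q. Evaluate φ at each world:
  u (successors {w, x, y, m}): φ is false.
  v (successors {v, x, y, z, m}): φ is false.
  w (successors {u, w, x, t, m}): φ is false.
  x (successors {u, v, w, x, z, t}): φ is false.
  y (successors {u, x, y, z}): φ is false.
  z (successors {v, x, y, z, t, m}): φ is false.
  t (successors {u, x, m}): φ is false.
  m (successors {v, w, x, y, t, m}): φ is false.
For instance, at y:
  At y: □q is false, q is false, so □q ∧ q is false.
    At y: □q requires q at every successor {u, x, y, z}.
      q fails at u, so □q is false at y.
Satisfying worlds: none.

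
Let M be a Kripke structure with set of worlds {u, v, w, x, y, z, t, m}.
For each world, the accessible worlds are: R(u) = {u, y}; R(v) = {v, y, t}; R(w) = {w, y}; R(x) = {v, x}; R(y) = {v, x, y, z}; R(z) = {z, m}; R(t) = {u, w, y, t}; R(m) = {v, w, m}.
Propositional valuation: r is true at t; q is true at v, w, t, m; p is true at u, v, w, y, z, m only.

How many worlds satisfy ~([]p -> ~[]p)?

Let φ = ~([]p -> ~[]p). Evaluate φ at each world:
  u (successors {u, y}): φ is true.
  v (successors {v, y, t}): φ is false.
  w (successors {w, y}): φ is true.
  x (successors {v, x}): φ is false.
  y (successors {v, x, y, z}): φ is false.
  z (successors {z, m}): φ is true.
  t (successors {u, w, y, t}): φ is false.
  m (successors {v, w, m}): φ is true.
For instance, at t:
  At t: []p -> ~[]p is true, so ~([]p -> ~[]p) is false.
    At t: []p is false, ~[]p is true, so []p -> ~[]p is true.
      At t: []p requires p at every successor {u, w, y, t}.
        p fails at t, so []p is false at t.
      At t: []p is false, so ~[]p is true.
Satisfying worlds: {u, w, z, m}

4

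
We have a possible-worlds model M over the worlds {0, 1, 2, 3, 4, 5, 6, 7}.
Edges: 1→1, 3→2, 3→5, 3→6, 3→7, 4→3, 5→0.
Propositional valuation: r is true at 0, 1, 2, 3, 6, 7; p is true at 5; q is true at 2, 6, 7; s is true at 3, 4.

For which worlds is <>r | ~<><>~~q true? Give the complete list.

0, 1, 2, 3, 4, 5, 6, 7

Let φ = <>r | ~<><>~~q. Evaluate φ at each world:
  0 (successors ∅): φ is true.
  1 (successors {1}): φ is true.
  2 (successors ∅): φ is true.
  3 (successors {2, 5, 6, 7}): φ is true.
  4 (successors {3}): φ is true.
  5 (successors {0}): φ is true.
  6 (successors ∅): φ is true.
  7 (successors ∅): φ is true.
For instance, at 3:
  At 3: <>r is true, ~<><>~~q is true, so <>r | ~<><>~~q is true.
    At 3: <>r requires r at some successor in {2, 5, 6, 7}.
      r holds at 2, so <>r is true at 3.
    At 3: <><>~~q is false, so ~<><>~~q is true.
      At 3: <><>~~q requires <>~~q at some successor in {2, 5, 6, 7}.
        At 2: <>~~q is false.
        At 5: <>~~q is false.
        At 6: <>~~q is false.
        At 7: <>~~q is false.
      So <><>~~q is false at 3.
Satisfying worlds: {0, 1, 2, 3, 4, 5, 6, 7}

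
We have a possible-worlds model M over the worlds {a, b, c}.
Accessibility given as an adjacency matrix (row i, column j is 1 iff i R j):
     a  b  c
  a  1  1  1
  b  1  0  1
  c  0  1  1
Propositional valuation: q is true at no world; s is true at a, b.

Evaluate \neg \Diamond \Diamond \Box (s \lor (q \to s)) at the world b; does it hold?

No

At b: \Diamond \Diamond \Box (s \lor (q \to s)) is true, so \neg \Diamond \Diamond \Box (s \lor (q \to s)) is false.
  At b: \Diamond \Diamond \Box (s \lor (q \to s)) requires \Diamond \Box (s \lor (q \to s)) at some successor in {a, c}.
    \Diamond \Box (s \lor (q \to s)) holds at a, so \Diamond \Diamond \Box (s \lor (q \to s)) is true at b.
      At a: \Diamond \Box (s \lor (q \to s)) requires \Box (s \lor (q \to s)) at some successor in {a, b, c}.
        \Box (s \lor (q \to s)) holds at a, so \Diamond \Box (s \lor (q \to s)) is true at a.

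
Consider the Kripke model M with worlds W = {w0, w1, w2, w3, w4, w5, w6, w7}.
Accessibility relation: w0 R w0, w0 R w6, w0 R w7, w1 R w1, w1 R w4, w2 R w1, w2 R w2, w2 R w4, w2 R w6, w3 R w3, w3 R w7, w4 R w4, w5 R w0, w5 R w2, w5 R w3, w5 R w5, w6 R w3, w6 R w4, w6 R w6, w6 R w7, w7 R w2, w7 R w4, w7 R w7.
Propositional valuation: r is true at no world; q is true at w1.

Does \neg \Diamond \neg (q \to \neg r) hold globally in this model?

Let φ = \neg \Diamond \neg (q \to \neg r). Evaluate φ at each world:
  w0 (successors {w0, w6, w7}): φ is true.
  w1 (successors {w1, w4}): φ is true.
  w2 (successors {w1, w2, w4, w6}): φ is true.
  w3 (successors {w3, w7}): φ is true.
  w4 (successors {w4}): φ is true.
  w5 (successors {w0, w2, w3, w5}): φ is true.
  w6 (successors {w3, w4, w6, w7}): φ is true.
  w7 (successors {w2, w4, w7}): φ is true.
For instance, at w7:
  At w7: \Diamond \neg (q \to \neg r) is false, so \neg \Diamond \neg (q \to \neg r) is true.
    At w7: \Diamond \neg (q \to \neg r) requires \neg (q \to \neg r) at some successor in {w2, w4, w7}.
      At w2: \neg (q \to \neg r) is false.
      At w4: \neg (q \to \neg r) is false.
      At w7: \neg (q \to \neg r) is false.
    So \Diamond \neg (q \to \neg r) is false at w7.

Yes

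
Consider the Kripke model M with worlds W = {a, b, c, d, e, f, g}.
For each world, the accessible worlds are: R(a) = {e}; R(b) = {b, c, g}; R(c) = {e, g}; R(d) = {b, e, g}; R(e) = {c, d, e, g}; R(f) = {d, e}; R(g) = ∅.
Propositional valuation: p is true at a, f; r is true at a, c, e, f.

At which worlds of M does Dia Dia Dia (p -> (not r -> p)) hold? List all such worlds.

Let φ = Dia Dia Dia (p -> (not r -> p)). Evaluate φ at each world:
  a (successors {e}): φ is true.
  b (successors {b, c, g}): φ is true.
  c (successors {e, g}): φ is true.
  d (successors {b, e, g}): φ is true.
  e (successors {c, d, e, g}): φ is true.
  f (successors {d, e}): φ is true.
  g (successors ∅): φ is false.
For instance, at c:
  At c: Dia Dia Dia (p -> (not r -> p)) requires Dia Dia (p -> (not r -> p)) at some successor in {e, g}.
    Dia Dia (p -> (not r -> p)) holds at e, so Dia Dia Dia (p -> (not r -> p)) is true at c.
      At e: Dia Dia (p -> (not r -> p)) requires Dia (p -> (not r -> p)) at some successor in {c, d, e, g}.
        Dia (p -> (not r -> p)) holds at c, so Dia Dia (p -> (not r -> p)) is true at e.
Satisfying worlds: {a, b, c, d, e, f}

a, b, c, d, e, f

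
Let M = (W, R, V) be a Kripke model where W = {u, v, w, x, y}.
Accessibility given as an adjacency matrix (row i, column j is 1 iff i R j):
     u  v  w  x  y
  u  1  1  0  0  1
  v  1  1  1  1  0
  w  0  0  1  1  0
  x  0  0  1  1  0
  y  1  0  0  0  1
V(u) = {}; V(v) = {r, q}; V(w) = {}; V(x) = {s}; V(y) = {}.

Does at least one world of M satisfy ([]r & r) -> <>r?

Yes

Recall that []ψ holds at a world iff ψ holds at every accessible world, and <>ψ holds iff ψ holds at some accessible world.
Let φ = ([]r & r) -> <>r. Evaluate φ at each world:
  u (successors {u, v, y}): φ is true.
  v (successors {u, v, w, x}): φ is true.
  w (successors {w, x}): φ is true.
  x (successors {w, x}): φ is true.
  y (successors {u, y}): φ is true.
Detail at u (witness):
  At u: []r & r is false, <>r is true, so ([]r & r) -> <>r is true.
    At u: []r is false, r is false, so []r & r is false.
      At u: []r requires r at every successor {u, v, y}.
        r fails at u, so []r is false at u.
    At u: <>r requires r at some successor in {u, v, y}.
      r holds at v, so <>r is true at u.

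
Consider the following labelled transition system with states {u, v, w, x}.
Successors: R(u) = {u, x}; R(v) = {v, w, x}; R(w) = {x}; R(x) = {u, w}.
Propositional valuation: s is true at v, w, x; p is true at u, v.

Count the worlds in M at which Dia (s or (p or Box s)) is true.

Let φ = Dia (s or (p or Box s)). Evaluate φ at each world:
  u (successors {u, x}): φ is true.
  v (successors {v, w, x}): φ is true.
  w (successors {x}): φ is true.
  x (successors {u, w}): φ is true.
For instance, at w:
  At w: Dia (s or (p or Box s)) requires s or (p or Box s) at some successor in {x}.
    s or (p or Box s) holds at x, so Dia (s or (p or Box s)) is true at w.
      At x: s is true, p or Box s is false, so s or (p or Box s) is true.
Satisfying worlds: {u, v, w, x}

4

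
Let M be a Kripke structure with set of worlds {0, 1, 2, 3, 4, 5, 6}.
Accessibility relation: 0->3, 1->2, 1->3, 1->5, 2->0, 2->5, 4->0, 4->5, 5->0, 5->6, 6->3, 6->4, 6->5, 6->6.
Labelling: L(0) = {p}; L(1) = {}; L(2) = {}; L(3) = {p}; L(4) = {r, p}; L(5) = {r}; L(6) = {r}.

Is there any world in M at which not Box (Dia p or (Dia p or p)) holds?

Let φ = not Box (Dia p or (Dia p or p)). Evaluate φ at each world:
  0 (successors {3}): φ is false.
  1 (successors {2, 3, 5}): φ is false.
  2 (successors {0, 5}): φ is false.
  3 (successors ∅): φ is false.
  4 (successors {0, 5}): φ is false.
  5 (successors {0, 6}): φ is false.
  6 (successors {3, 4, 5, 6}): φ is false.
For instance, at 2:
  At 2: Box (Dia p or (Dia p or p)) is true, so not Box (Dia p or (Dia p or p)) is false.
    At 2: Box (Dia p or (Dia p or p)) requires Dia p or (Dia p or p) at every successor {0, 5}.
      At 0: Dia p or (Dia p or p) is true.
      At 5: Dia p or (Dia p or p) is true.
    So Box (Dia p or (Dia p or p)) is true at 2.

No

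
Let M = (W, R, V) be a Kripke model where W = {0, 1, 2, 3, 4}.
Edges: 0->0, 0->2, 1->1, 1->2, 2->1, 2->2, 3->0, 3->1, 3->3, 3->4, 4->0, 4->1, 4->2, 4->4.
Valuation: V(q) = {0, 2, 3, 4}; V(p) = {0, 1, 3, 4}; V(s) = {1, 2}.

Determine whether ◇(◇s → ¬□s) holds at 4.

At 4: ◇(◇s → ¬□s) requires ◇s → ¬□s at some successor in {0, 1, 2, 4}.
  ◇s → ¬□s holds at 0, so ◇(◇s → ¬□s) is true at 4.
    At 0: ◇s is true, ¬□s is true, so ◇s → ¬□s is true.
      At 0: ◇s requires s at some successor in {0, 2}.
        s holds at 2, so ◇s is true at 0.
      At 0: □s is false, so ¬□s is true.

Yes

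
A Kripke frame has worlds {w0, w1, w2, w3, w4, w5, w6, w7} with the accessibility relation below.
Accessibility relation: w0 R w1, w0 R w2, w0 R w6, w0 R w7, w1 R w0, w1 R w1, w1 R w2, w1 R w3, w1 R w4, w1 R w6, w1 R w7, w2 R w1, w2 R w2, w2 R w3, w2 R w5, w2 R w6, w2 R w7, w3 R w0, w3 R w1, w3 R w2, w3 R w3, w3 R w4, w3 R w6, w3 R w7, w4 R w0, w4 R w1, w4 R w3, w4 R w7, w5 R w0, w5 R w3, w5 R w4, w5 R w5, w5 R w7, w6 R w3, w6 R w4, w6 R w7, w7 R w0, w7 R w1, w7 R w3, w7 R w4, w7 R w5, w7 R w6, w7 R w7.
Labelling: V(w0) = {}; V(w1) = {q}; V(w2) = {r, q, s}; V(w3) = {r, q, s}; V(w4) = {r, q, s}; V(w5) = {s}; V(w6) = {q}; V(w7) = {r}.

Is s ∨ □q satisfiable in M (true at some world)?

Yes

Let φ = s ∨ □q. Evaluate φ at each world:
  w0 (successors {w1, w2, w6, w7}): φ is false.
  w1 (successors {w0, w1, w2, w3, w4, w6, w7}): φ is false.
  w2 (successors {w1, w2, w3, w5, w6, w7}): φ is true.
  w3 (successors {w0, w1, w2, w3, w4, w6, w7}): φ is true.
  w4 (successors {w0, w1, w3, w7}): φ is true.
  w5 (successors {w0, w3, w4, w5, w7}): φ is true.
  w6 (successors {w3, w4, w7}): φ is false.
  w7 (successors {w0, w1, w3, w4, w5, w6, w7}): φ is false.
Detail at w2 (witness):
  At w2: s is true, □q is false, so s ∨ □q is true.
    At w2: □q requires q at every successor {w1, w2, w3, w5, w6, w7}.
      q fails at w5, so □q is false at w2.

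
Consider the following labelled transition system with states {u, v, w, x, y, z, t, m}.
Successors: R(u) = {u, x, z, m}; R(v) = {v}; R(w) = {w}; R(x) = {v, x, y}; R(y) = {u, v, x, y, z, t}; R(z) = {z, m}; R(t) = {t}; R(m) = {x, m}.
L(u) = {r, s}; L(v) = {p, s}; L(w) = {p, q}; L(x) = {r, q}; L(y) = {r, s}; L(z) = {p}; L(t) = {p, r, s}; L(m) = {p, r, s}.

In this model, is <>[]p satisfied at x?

Yes

Recall that []ψ holds at a world iff ψ holds at every accessible world, and <>ψ holds iff ψ holds at some accessible world.
At x: <>[]p requires []p at some successor in {v, x, y}.
  []p holds at v, so <>[]p is true at x.
    At v: []p requires p at every successor {v}.
      At v: p is true.
    So []p is true at v.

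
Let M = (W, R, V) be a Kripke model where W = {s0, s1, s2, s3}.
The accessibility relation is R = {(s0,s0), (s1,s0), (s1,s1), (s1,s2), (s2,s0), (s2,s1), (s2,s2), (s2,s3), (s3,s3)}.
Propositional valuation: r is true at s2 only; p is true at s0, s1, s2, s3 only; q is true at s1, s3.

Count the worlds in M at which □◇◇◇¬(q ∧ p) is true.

2

Let φ = □◇◇◇¬(q ∧ p). Evaluate φ at each world:
  s0 (successors {s0}): φ is true.
  s1 (successors {s0, s1, s2}): φ is true.
  s2 (successors {s0, s1, s2, s3}): φ is false.
  s3 (successors {s3}): φ is false.
For instance, at s1:
  At s1: □◇◇◇¬(q ∧ p) requires ◇◇◇¬(q ∧ p) at every successor {s0, s1, s2}.
      At s0: ◇◇◇¬(q ∧ p) requires ◇◇¬(q ∧ p) at some successor in {s0}.
        ◇◇¬(q ∧ p) holds at s0, so ◇◇◇¬(q ∧ p) is true at s0.
      At s1: ◇◇◇¬(q ∧ p) requires ◇◇¬(q ∧ p) at some successor in {s0, s1, s2}.
        ◇◇¬(q ∧ p) holds at s0, so ◇◇◇¬(q ∧ p) is true at s1.
      At s2: ◇◇◇¬(q ∧ p) requires ◇◇¬(q ∧ p) at some successor in {s0, s1, s2, s3}.
        ◇◇¬(q ∧ p) holds at s0, so ◇◇◇¬(q ∧ p) is true at s2.
  So □◇◇◇¬(q ∧ p) is true at s1.
Satisfying worlds: {s0, s1}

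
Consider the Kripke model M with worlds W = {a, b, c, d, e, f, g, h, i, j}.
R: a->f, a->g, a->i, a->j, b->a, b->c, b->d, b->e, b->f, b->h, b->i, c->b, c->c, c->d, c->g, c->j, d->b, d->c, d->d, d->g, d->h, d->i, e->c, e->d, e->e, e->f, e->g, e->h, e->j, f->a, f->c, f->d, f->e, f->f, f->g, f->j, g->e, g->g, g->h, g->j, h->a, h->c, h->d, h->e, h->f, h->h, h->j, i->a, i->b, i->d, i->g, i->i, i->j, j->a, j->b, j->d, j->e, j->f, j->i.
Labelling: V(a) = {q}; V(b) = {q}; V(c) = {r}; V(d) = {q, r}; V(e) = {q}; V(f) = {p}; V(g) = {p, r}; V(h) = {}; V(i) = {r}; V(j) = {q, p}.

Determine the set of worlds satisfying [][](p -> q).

Recall that []ψ holds at a world iff ψ holds at every accessible world, and <>ψ holds iff ψ holds at some accessible world.
Let φ = [][](p -> q). Evaluate φ at each world:
  a (successors {f, g, i, j}): φ is false.
  b (successors {a, c, d, e, f, h, i}): φ is false.
  c (successors {b, c, d, g, j}): φ is false.
  d (successors {b, c, d, g, h, i}): φ is false.
  e (successors {c, d, e, f, g, h, j}): φ is false.
  f (successors {a, c, d, e, f, g, j}): φ is false.
  g (successors {e, g, h, j}): φ is false.
  h (successors {a, c, d, e, f, h, j}): φ is false.
  i (successors {a, b, d, g, i, j}): φ is false.
  j (successors {a, b, d, e, f, i}): φ is false.
For instance, at e:
  At e: [][](p -> q) requires [](p -> q) at every successor {c, d, e, f, g, h, j}.
    [](p -> q) fails at c, so [][](p -> q) is false at e.
      At c: [](p -> q) requires p -> q at every successor {b, c, d, g, j}.
        p -> q fails at g, so [](p -> q) is false at c.
Satisfying worlds: none.

none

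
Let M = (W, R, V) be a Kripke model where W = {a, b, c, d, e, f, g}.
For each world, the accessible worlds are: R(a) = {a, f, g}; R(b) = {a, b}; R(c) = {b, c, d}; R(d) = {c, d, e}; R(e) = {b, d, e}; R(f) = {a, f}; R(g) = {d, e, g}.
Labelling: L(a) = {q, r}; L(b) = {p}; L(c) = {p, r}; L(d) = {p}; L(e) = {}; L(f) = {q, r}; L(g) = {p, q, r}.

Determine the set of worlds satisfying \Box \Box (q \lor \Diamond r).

Let φ = \Box \Box (q \lor \Diamond r). Evaluate φ at each world:
  a (successors {a, f, g}): φ is false.
  b (successors {a, b}): φ is true.
  c (successors {b, c, d}): φ is false.
  d (successors {c, d, e}): φ is false.
  e (successors {b, d, e}): φ is false.
  f (successors {a, f}): φ is true.
  g (successors {d, e, g}): φ is false.
For instance, at f:
  At f: \Box \Box (q \lor \Diamond r) requires \Box (q \lor \Diamond r) at every successor {a, f}.
      At a: \Box (q \lor \Diamond r) requires q \lor \Diamond r at every successor {a, f, g}.
        At a: q \lor \Diamond r is true.
        At f: q \lor \Diamond r is true.
        At g: q \lor \Diamond r is true.
      So \Box (q \lor \Diamond r) is true at a.
      At f: \Box (q \lor \Diamond r) requires q \lor \Diamond r at every successor {a, f}.
        At a: q \lor \Diamond r is true.
        At f: q \lor \Diamond r is true.
      So \Box (q \lor \Diamond r) is true at f.
  So \Box \Box (q \lor \Diamond r) is true at f.
Satisfying worlds: {b, f}

b, f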